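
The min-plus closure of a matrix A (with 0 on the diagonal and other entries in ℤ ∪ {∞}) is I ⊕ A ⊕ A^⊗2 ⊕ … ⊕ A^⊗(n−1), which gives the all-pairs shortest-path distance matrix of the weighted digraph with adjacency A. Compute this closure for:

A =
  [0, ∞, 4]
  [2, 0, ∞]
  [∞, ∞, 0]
Closure =
  [0, ∞, 4]
  [2, 0, 6]
  [∞, ∞, 0]

This is the Floyd-Warshall all-pairs shortest-path computation. For each intermediate vertex k = 0, 1, …, 2, update dist[i][j] ← min(dist[i][j], dist[i][k] + dist[k][j]). The final matrix gives, for each (i, j), the minimum total weight of any directed path from i to j (possibly empty when i = j).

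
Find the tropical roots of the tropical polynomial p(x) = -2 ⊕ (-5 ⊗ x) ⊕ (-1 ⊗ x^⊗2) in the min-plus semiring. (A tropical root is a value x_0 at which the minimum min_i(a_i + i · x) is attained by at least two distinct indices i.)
Roots: {-4, 3}

Each tropical root is a break point of the lower envelope of the lines y = a_i + i · x (there are 3 lines, with slopes 0, 1, ..., 2). Only the lines that attain the minimum somewhere contribute to roots; other lines are dominated. Here the surviving (envelope) indices are i = 2, i = 1, i = 0.
Intersections between consecutive envelope lines give the roots: for adjacent envelope indices i < j the intersection is x = (a_i − a_j) / (j − i). Reading off the sorted break points: {-4, 3}.
Verification: at each break x_0, at least two indices attain the minimum of min_i(a_i + i · x_0).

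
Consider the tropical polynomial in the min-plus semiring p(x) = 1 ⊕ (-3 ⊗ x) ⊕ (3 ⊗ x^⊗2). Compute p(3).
p(3) = 0

A tropical monomial a ⊗ x^⊗i evaluates to a + i · x. Evaluating each term at x = 3:
  Term 0 contributes 1 + 0 · 3 = 1
  Term 1 contributes -3 + 1 · 3 = 0
  Term 2 contributes 3 + 2 · 3 = 9
p(3) = ⊕ of these = min[1, 0, 9] = 0.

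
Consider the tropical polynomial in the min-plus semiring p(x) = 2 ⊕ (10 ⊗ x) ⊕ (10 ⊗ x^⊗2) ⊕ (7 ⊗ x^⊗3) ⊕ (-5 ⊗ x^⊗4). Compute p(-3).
p(-3) = -17

A tropical monomial a ⊗ x^⊗i evaluates to a + i · x. Evaluating each term at x = -3:
  Term 0 contributes 2 + 0 · -3 = 2
  Term 1 contributes 10 + 1 · -3 = 7
  Term 2 contributes 10 + 2 · -3 = 4
  Term 3 contributes 7 + 3 · -3 = -2
  Term 4 contributes -5 + 4 · -3 = -17
p(-3) = ⊕ of these = min[2, 7, 4, -2, -17] = -17.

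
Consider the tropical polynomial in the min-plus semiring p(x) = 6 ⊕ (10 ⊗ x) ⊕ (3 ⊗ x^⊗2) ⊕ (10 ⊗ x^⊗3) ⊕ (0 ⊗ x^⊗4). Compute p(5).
p(5) = 6

A tropical monomial a ⊗ x^⊗i evaluates to a + i · x. Evaluating each term at x = 5:
  Term 0 contributes 6 + 0 · 5 = 6
  Term 1 contributes 10 + 1 · 5 = 15
  Term 2 contributes 3 + 2 · 5 = 13
  Term 3 contributes 10 + 3 · 5 = 25
  Term 4 contributes 0 + 4 · 5 = 20
p(5) = ⊕ of these = min[6, 15, 13, 25, 20] = 6.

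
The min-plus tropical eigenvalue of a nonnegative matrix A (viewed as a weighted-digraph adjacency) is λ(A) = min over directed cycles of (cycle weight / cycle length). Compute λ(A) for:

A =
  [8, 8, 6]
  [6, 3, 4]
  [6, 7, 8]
λ(A) = 3

Enumerate directed cycles and compute their means (weight / length). Sample:
  cycle 0 → 0: weight = 8, length = 1, mean = 8/1 ≈ 8.000
  cycle 1 → 1: weight = 3, length = 1, mean = 3/1 ≈ 3.000
  cycle 2 → 2: weight = 8, length = 1, mean = 8/1 ≈ 8.000
  cycle 0 → 1 → 0: weight = 14, length = 2, mean = 14/2 ≈ 7.000
  cycle 0 → 2 → 0: weight = 12, length = 2, mean = 12/2 ≈ 6.000
  cycle 1 → 0 → 1: weight = 14, length = 2, mean = 14/2 ≈ 7.000
Minimum mean = 3.000, attained e.g. along the cycle 1 → 1 with weight 3 and length 1. So λ(A) = 3/1 = 3.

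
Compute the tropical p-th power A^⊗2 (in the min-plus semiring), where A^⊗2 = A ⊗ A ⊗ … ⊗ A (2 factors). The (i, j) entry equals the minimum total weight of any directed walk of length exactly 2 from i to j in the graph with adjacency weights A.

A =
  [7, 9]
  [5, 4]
A^⊗2 =
  [14, 13]
  [9, 8]

Each entry (A^⊗2)_ij equals the minimum over all length-2 walks i = v_0 → v_1 → … → v_2 = j of Σ_t A[v_t][v_{t+1}]. For example, for (i, j) = (0, 1) we minimise over 2 possible intermediate vertex sequences; the minimum is 13, attained along the walk 0 → 1 → 1.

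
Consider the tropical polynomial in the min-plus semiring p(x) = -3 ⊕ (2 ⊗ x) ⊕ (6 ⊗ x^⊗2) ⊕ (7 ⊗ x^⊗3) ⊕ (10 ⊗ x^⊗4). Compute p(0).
p(0) = -3

A tropical monomial a ⊗ x^⊗i evaluates to a + i · x. Evaluating each term at x = 0:
  Term 0 contributes -3 + 0 · 0 = -3
  Term 1 contributes 2 + 1 · 0 = 2
  Term 2 contributes 6 + 2 · 0 = 6
  Term 3 contributes 7 + 3 · 0 = 7
  Term 4 contributes 10 + 4 · 0 = 10
p(0) = ⊕ of these = min[-3, 2, 6, 7, 10] = -3.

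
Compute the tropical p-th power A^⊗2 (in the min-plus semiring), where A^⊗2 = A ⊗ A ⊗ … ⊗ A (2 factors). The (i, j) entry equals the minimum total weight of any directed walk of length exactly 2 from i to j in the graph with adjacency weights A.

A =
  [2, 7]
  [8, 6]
A^⊗2 =
  [4, 9]
  [10, 12]

Each entry (A^⊗2)_ij equals the minimum over all length-2 walks i = v_0 → v_1 → … → v_2 = j of Σ_t A[v_t][v_{t+1}]. For example, for (i, j) = (0, 1) we minimise over 2 possible intermediate vertex sequences; the minimum is 9, attained along the walk 0 → 0 → 1.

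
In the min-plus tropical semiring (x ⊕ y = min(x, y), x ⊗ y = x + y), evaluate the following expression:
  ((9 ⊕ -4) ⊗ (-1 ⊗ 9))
((9 ⊕ -4) ⊗ (-1 ⊗ 9)) = 4

Expand innermost to outermost. Recall ⊕ takes the minimum of its arguments and ⊗ takes their sum. Working out the expression ((9 ⊕ -4) ⊗ (-1 ⊗ 9)) gives 4.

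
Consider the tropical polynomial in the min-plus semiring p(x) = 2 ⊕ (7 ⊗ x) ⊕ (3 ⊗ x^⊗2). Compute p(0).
p(0) = 2

A tropical monomial a ⊗ x^⊗i evaluates to a + i · x. Evaluating each term at x = 0:
  Term 0 contributes 2 + 0 · 0 = 2
  Term 1 contributes 7 + 1 · 0 = 7
  Term 2 contributes 3 + 2 · 0 = 3
p(0) = ⊕ of these = min[2, 7, 3] = 2.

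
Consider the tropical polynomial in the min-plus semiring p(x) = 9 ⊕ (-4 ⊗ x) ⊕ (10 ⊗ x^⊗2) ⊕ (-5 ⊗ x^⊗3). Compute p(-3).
p(-3) = -14

A tropical monomial a ⊗ x^⊗i evaluates to a + i · x. Evaluating each term at x = -3:
  Term 0 contributes 9 + 0 · -3 = 9
  Term 1 contributes -4 + 1 · -3 = -7
  Term 2 contributes 10 + 2 · -3 = 4
  Term 3 contributes -5 + 3 · -3 = -14
p(-3) = ⊕ of these = min[9, -7, 4, -14] = -14.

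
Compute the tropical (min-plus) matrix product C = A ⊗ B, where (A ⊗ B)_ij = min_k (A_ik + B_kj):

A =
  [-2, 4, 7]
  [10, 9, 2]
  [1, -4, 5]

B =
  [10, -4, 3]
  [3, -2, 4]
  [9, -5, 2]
A ⊗ B =
  [7, -6, 1]
  [11, -3, 4]
  [-1, -6, 0]

Apply the min-plus product entry-by-entry:
  C[0][0] = min over k of (A[0][0] + B[0][0] = -2 + 10 = 8, A[0][1] + B[1][0] = 4 + 3 = 7, A[0][2] + B[2][0] = 7 + 9 = 16) = 7 (attained at k = 1)
  C[0][1] = min over k of (A[0][0] + B[0][1] = -2 + -4 = -6, A[0][1] + B[1][1] = 4 + -2 = 2, A[0][2] + B[2][1] = 7 + -5 = 2) = -6 (attained at k = 0)
  C[0][2] = min over k of (A[0][0] + B[0][2] = -2 + 3 = 1, A[0][1] + B[1][2] = 4 + 4 = 8, A[0][2] + B[2][2] = 7 + 2 = 9) = 1 (attained at k = 0)
  C[1][0] = min over k of (A[1][0] + B[0][0] = 10 + 10 = 20, A[1][1] + B[1][0] = 9 + 3 = 12, A[1][2] + B[2][0] = 2 + 9 = 11) = 11 (attained at k = 2)
  C[1][1] = min over k of (A[1][0] + B[0][1] = 10 + -4 = 6, A[1][1] + B[1][1] = 9 + -2 = 7, A[1][2] + B[2][1] = 2 + -5 = -3) = -3 (attained at k = 2)
  C[1][2] = min over k of (A[1][0] + B[0][2] = 10 + 3 = 13, A[1][1] + B[1][2] = 9 + 4 = 13, A[1][2] + B[2][2] = 2 + 2 = 4) = 4 (attained at k = 2)
  C[2][0] = min over k of (A[2][0] + B[0][0] = 1 + 10 = 11, A[2][1] + B[1][0] = -4 + 3 = -1, A[2][2] + B[2][0] = 5 + 9 = 14) = -1 (attained at k = 1)
  C[2][1] = min over k of (A[2][0] + B[0][1] = 1 + -4 = -3, A[2][1] + B[1][1] = -4 + -2 = -6, A[2][2] + B[2][1] = 5 + -5 = 0) = -6 (attained at k = 1)
  C[2][2] = min over k of (A[2][0] + B[0][2] = 1 + 3 = 4, A[2][1] + B[1][2] = -4 + 4 = 0, A[2][2] + B[2][2] = 5 + 2 = 7) = 0 (attained at k = 1)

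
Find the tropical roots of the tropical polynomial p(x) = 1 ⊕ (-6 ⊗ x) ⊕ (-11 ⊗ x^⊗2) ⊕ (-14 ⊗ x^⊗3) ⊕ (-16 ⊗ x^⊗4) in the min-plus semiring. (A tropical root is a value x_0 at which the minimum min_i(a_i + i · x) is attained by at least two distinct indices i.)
Roots: {2, 3, 5, 7}

Each tropical root is a break point of the lower envelope of the lines y = a_i + i · x (there are 5 lines, with slopes 0, 1, ..., 4). Only the lines that attain the minimum somewhere contribute to roots; other lines are dominated. Here the surviving (envelope) indices are i = 4, i = 3, i = 2, i = 1, i = 0.
Intersections between consecutive envelope lines give the roots: for adjacent envelope indices i < j the intersection is x = (a_i − a_j) / (j − i). Reading off the sorted break points: {2, 3, 5, 7}.
Verification: at each break x_0, at least two indices attain the minimum of min_i(a_i + i · x_0).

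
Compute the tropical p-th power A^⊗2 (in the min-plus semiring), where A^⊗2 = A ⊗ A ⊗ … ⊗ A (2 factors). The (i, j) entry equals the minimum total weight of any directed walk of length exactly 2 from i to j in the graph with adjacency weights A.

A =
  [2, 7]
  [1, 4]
A^⊗2 =
  [4, 9]
  [3, 8]

Each entry (A^⊗2)_ij equals the minimum over all length-2 walks i = v_0 → v_1 → … → v_2 = j of Σ_t A[v_t][v_{t+1}]. For example, for (i, j) = (0, 1) we minimise over 2 possible intermediate vertex sequences; the minimum is 9, attained along the walk 0 → 0 → 1.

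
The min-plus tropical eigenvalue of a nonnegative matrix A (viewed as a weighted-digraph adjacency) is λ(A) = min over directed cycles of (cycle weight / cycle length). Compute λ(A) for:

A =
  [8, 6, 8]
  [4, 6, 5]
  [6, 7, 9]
λ(A) = 5

Enumerate directed cycles and compute their means (weight / length). Sample:
  cycle 0 → 0: weight = 8, length = 1, mean = 8/1 ≈ 8.000
  cycle 1 → 1: weight = 6, length = 1, mean = 6/1 ≈ 6.000
  cycle 2 → 2: weight = 9, length = 1, mean = 9/1 ≈ 9.000
  cycle 0 → 1 → 0: weight = 10, length = 2, mean = 10/2 ≈ 5.000
  cycle 0 → 2 → 0: weight = 14, length = 2, mean = 14/2 ≈ 7.000
  cycle 1 → 0 → 1: weight = 10, length = 2, mean = 10/2 ≈ 5.000
Minimum mean = 5.000, attained e.g. along the cycle 0 → 1 → 0 with weight 10 and length 2. So λ(A) = 10/2 = 5.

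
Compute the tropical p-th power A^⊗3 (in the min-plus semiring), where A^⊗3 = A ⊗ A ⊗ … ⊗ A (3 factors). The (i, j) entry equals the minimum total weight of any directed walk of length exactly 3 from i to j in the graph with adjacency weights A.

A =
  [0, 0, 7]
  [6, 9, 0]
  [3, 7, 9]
A^⊗3 =
  [0, 0, 0]
  [3, 3, 6]
  [3, 3, 3]

Each entry (A^⊗3)_ij equals the minimum over all length-3 walks i = v_0 → v_1 → … → v_3 = j of Σ_t A[v_t][v_{t+1}]. For example, for (i, j) = (0, 2) we minimise over 9 possible intermediate vertex sequences; the minimum is 0, attained along the walk 0 → 0 → 1 → 2.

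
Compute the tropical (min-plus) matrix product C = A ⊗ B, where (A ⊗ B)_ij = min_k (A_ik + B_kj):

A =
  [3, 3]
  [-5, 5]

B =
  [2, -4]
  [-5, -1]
A ⊗ B =
  [-2, -1]
  [-3, -9]

Apply the min-plus product entry-by-entry:
  C[0][0] = min over k of (A[0][0] + B[0][0] = 3 + 2 = 5, A[0][1] + B[1][0] = 3 + -5 = -2) = -2 (attained at k = 1)
  C[0][1] = min over k of (A[0][0] + B[0][1] = 3 + -4 = -1, A[0][1] + B[1][1] = 3 + -1 = 2) = -1 (attained at k = 0)
  C[1][0] = min over k of (A[1][0] + B[0][0] = -5 + 2 = -3, A[1][1] + B[1][0] = 5 + -5 = 0) = -3 (attained at k = 0)
  C[1][1] = min over k of (A[1][0] + B[0][1] = -5 + -4 = -9, A[1][1] + B[1][1] = 5 + -1 = 4) = -9 (attained at k = 0)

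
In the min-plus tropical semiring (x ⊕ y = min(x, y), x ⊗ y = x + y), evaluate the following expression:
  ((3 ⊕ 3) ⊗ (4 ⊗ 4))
((3 ⊕ 3) ⊗ (4 ⊗ 4)) = 11

Expand innermost to outermost. Recall ⊕ takes the minimum of its arguments and ⊗ takes their sum. Working out the expression ((3 ⊕ 3) ⊗ (4 ⊗ 4)) gives 11.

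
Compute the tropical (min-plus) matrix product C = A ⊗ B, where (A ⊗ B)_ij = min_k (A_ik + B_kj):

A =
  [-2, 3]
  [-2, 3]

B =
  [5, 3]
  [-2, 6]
A ⊗ B =
  [1, 1]
  [1, 1]

Apply the min-plus product entry-by-entry:
  C[0][0] = min over k of (A[0][0] + B[0][0] = -2 + 5 = 3, A[0][1] + B[1][0] = 3 + -2 = 1) = 1 (attained at k = 1)
  C[0][1] = min over k of (A[0][0] + B[0][1] = -2 + 3 = 1, A[0][1] + B[1][1] = 3 + 6 = 9) = 1 (attained at k = 0)
  C[1][0] = min over k of (A[1][0] + B[0][0] = -2 + 5 = 3, A[1][1] + B[1][0] = 3 + -2 = 1) = 1 (attained at k = 1)
  C[1][1] = min over k of (A[1][0] + B[0][1] = -2 + 3 = 1, A[1][1] + B[1][1] = 3 + 6 = 9) = 1 (attained at k = 0)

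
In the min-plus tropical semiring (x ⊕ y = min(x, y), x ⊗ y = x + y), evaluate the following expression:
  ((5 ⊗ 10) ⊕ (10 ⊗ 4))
((5 ⊗ 10) ⊕ (10 ⊗ 4)) = 14

Expand innermost to outermost. Recall ⊕ takes the minimum of its arguments and ⊗ takes their sum. Working out the expression ((5 ⊗ 10) ⊕ (10 ⊗ 4)) gives 14.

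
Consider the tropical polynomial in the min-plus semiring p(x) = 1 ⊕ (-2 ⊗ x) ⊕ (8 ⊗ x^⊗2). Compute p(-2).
p(-2) = -4

A tropical monomial a ⊗ x^⊗i evaluates to a + i · x. Evaluating each term at x = -2:
  Term 0 contributes 1 + 0 · -2 = 1
  Term 1 contributes -2 + 1 · -2 = -4
  Term 2 contributes 8 + 2 · -2 = 4
p(-2) = ⊕ of these = min[1, -4, 4] = -4.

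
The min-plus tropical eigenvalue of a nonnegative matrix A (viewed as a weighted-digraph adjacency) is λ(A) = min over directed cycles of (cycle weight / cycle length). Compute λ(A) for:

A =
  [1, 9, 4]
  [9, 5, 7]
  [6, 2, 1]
λ(A) = 1

Enumerate directed cycles and compute their means (weight / length). Sample:
  cycle 0 → 0: weight = 1, length = 1, mean = 1/1 ≈ 1.000
  cycle 1 → 1: weight = 5, length = 1, mean = 5/1 ≈ 5.000
  cycle 2 → 2: weight = 1, length = 1, mean = 1/1 ≈ 1.000
  cycle 0 → 1 → 0: weight = 18, length = 2, mean = 18/2 ≈ 9.000
  cycle 0 → 2 → 0: weight = 10, length = 2, mean = 10/2 ≈ 5.000
  cycle 1 → 0 → 1: weight = 18, length = 2, mean = 18/2 ≈ 9.000
Minimum mean = 1.000, attained e.g. along the cycle 0 → 0 with weight 1 and length 1. So λ(A) = 1/1 = 1.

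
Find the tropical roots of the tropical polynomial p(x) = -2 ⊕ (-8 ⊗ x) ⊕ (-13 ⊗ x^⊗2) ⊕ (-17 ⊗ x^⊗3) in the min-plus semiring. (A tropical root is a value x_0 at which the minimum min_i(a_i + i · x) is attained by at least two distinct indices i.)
Roots: {4, 5, 6}

Each tropical root is a break point of the lower envelope of the lines y = a_i + i · x (there are 4 lines, with slopes 0, 1, ..., 3). Only the lines that attain the minimum somewhere contribute to roots; other lines are dominated. Here the surviving (envelope) indices are i = 3, i = 2, i = 1, i = 0.
Intersections between consecutive envelope lines give the roots: for adjacent envelope indices i < j the intersection is x = (a_i − a_j) / (j − i). Reading off the sorted break points: {4, 5, 6}.
Verification: at each break x_0, at least two indices attain the minimum of min_i(a_i + i · x_0).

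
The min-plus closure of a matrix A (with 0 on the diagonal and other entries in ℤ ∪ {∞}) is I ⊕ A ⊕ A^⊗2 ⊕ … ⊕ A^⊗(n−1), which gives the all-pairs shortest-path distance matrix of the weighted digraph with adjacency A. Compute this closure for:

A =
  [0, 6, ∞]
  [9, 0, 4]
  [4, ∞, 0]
Closure =
  [0, 6, 10]
  [8, 0, 4]
  [4, 10, 0]

This is the Floyd-Warshall all-pairs shortest-path computation. For each intermediate vertex k = 0, 1, …, 2, update dist[i][j] ← min(dist[i][j], dist[i][k] + dist[k][j]). The final matrix gives, for each (i, j), the minimum total weight of any directed path from i to j (possibly empty when i = j).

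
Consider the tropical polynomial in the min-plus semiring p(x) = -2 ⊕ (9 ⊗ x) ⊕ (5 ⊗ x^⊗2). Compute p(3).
p(3) = -2

A tropical monomial a ⊗ x^⊗i evaluates to a + i · x. Evaluating each term at x = 3:
  Term 0 contributes -2 + 0 · 3 = -2
  Term 1 contributes 9 + 1 · 3 = 12
  Term 2 contributes 5 + 2 · 3 = 11
p(3) = ⊕ of these = min[-2, 12, 11] = -2.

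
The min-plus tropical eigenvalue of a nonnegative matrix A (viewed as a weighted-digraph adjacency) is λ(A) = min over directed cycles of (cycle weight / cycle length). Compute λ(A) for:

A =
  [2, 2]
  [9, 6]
λ(A) = 2

Enumerate directed cycles and compute their means (weight / length). Sample:
  cycle 0 → 0: weight = 2, length = 1, mean = 2/1 ≈ 2.000
  cycle 1 → 1: weight = 6, length = 1, mean = 6/1 ≈ 6.000
  cycle 0 → 1 → 0: weight = 11, length = 2, mean = 11/2 ≈ 5.500
  cycle 1 → 0 → 1: weight = 11, length = 2, mean = 11/2 ≈ 5.500
Minimum mean = 2.000, attained e.g. along the cycle 0 → 0 with weight 2 and length 1. So λ(A) = 2/1 = 2.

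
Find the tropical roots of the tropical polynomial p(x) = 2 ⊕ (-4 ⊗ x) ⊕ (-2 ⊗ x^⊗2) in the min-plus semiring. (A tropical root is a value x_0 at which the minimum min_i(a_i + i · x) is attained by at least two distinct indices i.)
Roots: {-2, 6}

Each tropical root is a break point of the lower envelope of the lines y = a_i + i · x (there are 3 lines, with slopes 0, 1, ..., 2). Only the lines that attain the minimum somewhere contribute to roots; other lines are dominated. Here the surviving (envelope) indices are i = 2, i = 1, i = 0.
Intersections between consecutive envelope lines give the roots: for adjacent envelope indices i < j the intersection is x = (a_i − a_j) / (j − i). Reading off the sorted break points: {-2, 6}.
Verification: at each break x_0, at least two indices attain the minimum of min_i(a_i + i · x_0).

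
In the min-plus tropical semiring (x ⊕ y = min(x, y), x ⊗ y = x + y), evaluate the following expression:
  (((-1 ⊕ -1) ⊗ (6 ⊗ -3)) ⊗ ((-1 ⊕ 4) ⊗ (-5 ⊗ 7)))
(((-1 ⊕ -1) ⊗ (6 ⊗ -3)) ⊗ ((-1 ⊕ 4) ⊗ (-5 ⊗ 7))) = 3

Expand innermost to outermost. Recall ⊕ takes the minimum of its arguments and ⊗ takes their sum. Working out the expression (((-1 ⊕ -1) ⊗ (6 ⊗ -3)) ⊗ ((-1 ⊕ 4) ⊗ (-5 ⊗ 7))) gives 3.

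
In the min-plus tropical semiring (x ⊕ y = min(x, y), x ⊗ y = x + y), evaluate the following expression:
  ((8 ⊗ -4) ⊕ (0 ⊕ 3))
((8 ⊗ -4) ⊕ (0 ⊕ 3)) = 0

Expand innermost to outermost. Recall ⊕ takes the minimum of its arguments and ⊗ takes their sum. Working out the expression ((8 ⊗ -4) ⊕ (0 ⊕ 3)) gives 0.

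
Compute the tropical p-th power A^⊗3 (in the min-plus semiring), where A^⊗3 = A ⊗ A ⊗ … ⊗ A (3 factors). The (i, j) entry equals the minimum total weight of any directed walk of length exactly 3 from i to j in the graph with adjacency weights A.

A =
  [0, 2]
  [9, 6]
A^⊗3 =
  [0, 2]
  [9, 11]

Each entry (A^⊗3)_ij equals the minimum over all length-3 walks i = v_0 → v_1 → … → v_3 = j of Σ_t A[v_t][v_{t+1}]. For example, for (i, j) = (0, 1) we minimise over 4 possible intermediate vertex sequences; the minimum is 2, attained along the walk 0 → 0 → 0 → 1.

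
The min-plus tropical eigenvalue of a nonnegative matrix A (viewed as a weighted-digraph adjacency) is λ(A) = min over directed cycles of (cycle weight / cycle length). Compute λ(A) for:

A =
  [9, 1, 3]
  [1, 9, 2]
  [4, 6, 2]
λ(A) = 1

Enumerate directed cycles and compute their means (weight / length). Sample:
  cycle 0 → 0: weight = 9, length = 1, mean = 9/1 ≈ 9.000
  cycle 1 → 1: weight = 9, length = 1, mean = 9/1 ≈ 9.000
  cycle 2 → 2: weight = 2, length = 1, mean = 2/1 ≈ 2.000
  cycle 0 → 1 → 0: weight = 2, length = 2, mean = 2/2 ≈ 1.000
  cycle 0 → 2 → 0: weight = 7, length = 2, mean = 7/2 ≈ 3.500
  cycle 1 → 0 → 1: weight = 2, length = 2, mean = 2/2 ≈ 1.000
Minimum mean = 1.000, attained e.g. along the cycle 0 → 1 → 0 with weight 2 and length 2. So λ(A) = 2/2 = 1.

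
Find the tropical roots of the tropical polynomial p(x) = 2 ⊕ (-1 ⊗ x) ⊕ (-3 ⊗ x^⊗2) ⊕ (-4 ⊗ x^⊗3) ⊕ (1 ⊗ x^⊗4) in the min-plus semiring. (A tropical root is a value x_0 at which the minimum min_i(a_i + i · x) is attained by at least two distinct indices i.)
Roots: {-5, 1, 2, 3}

Each tropical root is a break point of the lower envelope of the lines y = a_i + i · x (there are 5 lines, with slopes 0, 1, ..., 4). Only the lines that attain the minimum somewhere contribute to roots; other lines are dominated. Here the surviving (envelope) indices are i = 4, i = 3, i = 2, i = 1, i = 0.
Intersections between consecutive envelope lines give the roots: for adjacent envelope indices i < j the intersection is x = (a_i − a_j) / (j − i). Reading off the sorted break points: {-5, 1, 2, 3}.
Verification: at each break x_0, at least two indices attain the minimum of min_i(a_i + i · x_0).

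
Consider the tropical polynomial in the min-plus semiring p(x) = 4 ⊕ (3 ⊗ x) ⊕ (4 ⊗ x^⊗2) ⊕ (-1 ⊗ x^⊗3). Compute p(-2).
p(-2) = -7

A tropical monomial a ⊗ x^⊗i evaluates to a + i · x. Evaluating each term at x = -2:
  Term 0 contributes 4 + 0 · -2 = 4
  Term 1 contributes 3 + 1 · -2 = 1
  Term 2 contributes 4 + 2 · -2 = 0
  Term 3 contributes -1 + 3 · -2 = -7
p(-2) = ⊕ of these = min[4, 1, 0, -7] = -7.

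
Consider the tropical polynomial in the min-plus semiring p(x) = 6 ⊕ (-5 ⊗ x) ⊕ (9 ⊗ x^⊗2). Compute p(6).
p(6) = 1

A tropical monomial a ⊗ x^⊗i evaluates to a + i · x. Evaluating each term at x = 6:
  Term 0 contributes 6 + 0 · 6 = 6
  Term 1 contributes -5 + 1 · 6 = 1
  Term 2 contributes 9 + 2 · 6 = 21
p(6) = ⊕ of these = min[6, 1, 21] = 1.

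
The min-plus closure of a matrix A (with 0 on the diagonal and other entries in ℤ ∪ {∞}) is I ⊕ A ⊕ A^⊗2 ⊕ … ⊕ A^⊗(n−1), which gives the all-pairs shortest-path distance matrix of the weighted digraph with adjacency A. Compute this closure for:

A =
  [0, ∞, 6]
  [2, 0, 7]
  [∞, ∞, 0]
Closure =
  [0, ∞, 6]
  [2, 0, 7]
  [∞, ∞, 0]

This is the Floyd-Warshall all-pairs shortest-path computation. For each intermediate vertex k = 0, 1, …, 2, update dist[i][j] ← min(dist[i][j], dist[i][k] + dist[k][j]). The final matrix gives, for each (i, j), the minimum total weight of any directed path from i to j (possibly empty when i = j).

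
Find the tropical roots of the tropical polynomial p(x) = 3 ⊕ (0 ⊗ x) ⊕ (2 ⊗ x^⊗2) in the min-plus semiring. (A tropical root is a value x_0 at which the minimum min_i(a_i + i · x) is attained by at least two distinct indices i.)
Roots: {-2, 3}

Each tropical root is a break point of the lower envelope of the lines y = a_i + i · x (there are 3 lines, with slopes 0, 1, ..., 2). Only the lines that attain the minimum somewhere contribute to roots; other lines are dominated. Here the surviving (envelope) indices are i = 2, i = 1, i = 0.
Intersections between consecutive envelope lines give the roots: for adjacent envelope indices i < j the intersection is x = (a_i − a_j) / (j − i). Reading off the sorted break points: {-2, 3}.
Verification: at each break x_0, at least two indices attain the minimum of min_i(a_i + i · x_0).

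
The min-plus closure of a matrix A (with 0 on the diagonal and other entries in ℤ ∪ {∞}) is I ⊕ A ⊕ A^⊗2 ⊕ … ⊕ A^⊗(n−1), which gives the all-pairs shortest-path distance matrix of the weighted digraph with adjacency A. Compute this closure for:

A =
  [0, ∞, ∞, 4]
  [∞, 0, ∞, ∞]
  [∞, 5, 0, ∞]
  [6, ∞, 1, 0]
Closure =
  [0, 10, 5, 4]
  [∞, 0, ∞, ∞]
  [∞, 5, 0, ∞]
  [6, 6, 1, 0]

This is the Floyd-Warshall all-pairs shortest-path computation. For each intermediate vertex k = 0, 1, …, 3, update dist[i][j] ← min(dist[i][j], dist[i][k] + dist[k][j]). The final matrix gives, for each (i, j), the minimum total weight of any directed path from i to j (possibly empty when i = j).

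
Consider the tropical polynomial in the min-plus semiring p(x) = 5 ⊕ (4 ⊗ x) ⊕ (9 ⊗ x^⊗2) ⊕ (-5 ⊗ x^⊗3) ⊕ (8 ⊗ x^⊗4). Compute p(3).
p(3) = 4

A tropical monomial a ⊗ x^⊗i evaluates to a + i · x. Evaluating each term at x = 3:
  Term 0 contributes 5 + 0 · 3 = 5
  Term 1 contributes 4 + 1 · 3 = 7
  Term 2 contributes 9 + 2 · 3 = 15
  Term 3 contributes -5 + 3 · 3 = 4
  Term 4 contributes 8 + 4 · 3 = 20
p(3) = ⊕ of these = min[5, 7, 15, 4, 20] = 4.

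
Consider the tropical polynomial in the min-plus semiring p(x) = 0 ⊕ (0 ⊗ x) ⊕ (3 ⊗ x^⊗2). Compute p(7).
p(7) = 0

A tropical monomial a ⊗ x^⊗i evaluates to a + i · x. Evaluating each term at x = 7:
  Term 0 contributes 0 + 0 · 7 = 0
  Term 1 contributes 0 + 1 · 7 = 7
  Term 2 contributes 3 + 2 · 7 = 17
p(7) = ⊕ of these = min[0, 7, 17] = 0.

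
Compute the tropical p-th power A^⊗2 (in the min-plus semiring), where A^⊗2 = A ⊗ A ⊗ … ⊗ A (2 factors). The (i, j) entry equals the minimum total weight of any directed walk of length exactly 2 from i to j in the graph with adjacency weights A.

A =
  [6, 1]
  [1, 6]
A^⊗2 =
  [2, 7]
  [7, 2]

Each entry (A^⊗2)_ij equals the minimum over all length-2 walks i = v_0 → v_1 → … → v_2 = j of Σ_t A[v_t][v_{t+1}]. For example, for (i, j) = (0, 1) we minimise over 2 possible intermediate vertex sequences; the minimum is 7, attained along the walk 0 → 0 → 1.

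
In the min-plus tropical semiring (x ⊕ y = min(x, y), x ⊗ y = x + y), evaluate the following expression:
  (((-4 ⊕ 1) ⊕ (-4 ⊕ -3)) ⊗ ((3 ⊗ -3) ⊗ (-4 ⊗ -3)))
(((-4 ⊕ 1) ⊕ (-4 ⊕ -3)) ⊗ ((3 ⊗ -3) ⊗ (-4 ⊗ -3))) = -11

Expand innermost to outermost. Recall ⊕ takes the minimum of its arguments and ⊗ takes their sum. Working out the expression (((-4 ⊕ 1) ⊕ (-4 ⊕ -3)) ⊗ ((3 ⊗ -3) ⊗ (-4 ⊗ -3))) gives -11.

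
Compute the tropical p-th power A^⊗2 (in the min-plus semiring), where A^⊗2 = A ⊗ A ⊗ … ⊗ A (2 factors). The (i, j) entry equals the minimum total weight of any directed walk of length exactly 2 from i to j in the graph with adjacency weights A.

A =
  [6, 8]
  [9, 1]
A^⊗2 =
  [12, 9]
  [10, 2]

Each entry (A^⊗2)_ij equals the minimum over all length-2 walks i = v_0 → v_1 → … → v_2 = j of Σ_t A[v_t][v_{t+1}]. For example, for (i, j) = (0, 1) we minimise over 2 possible intermediate vertex sequences; the minimum is 9, attained along the walk 0 → 1 → 1.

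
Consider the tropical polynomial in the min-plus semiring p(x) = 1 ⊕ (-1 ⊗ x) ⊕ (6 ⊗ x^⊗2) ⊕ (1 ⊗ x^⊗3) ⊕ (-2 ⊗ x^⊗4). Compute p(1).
p(1) = 0

A tropical monomial a ⊗ x^⊗i evaluates to a + i · x. Evaluating each term at x = 1:
  Term 0 contributes 1 + 0 · 1 = 1
  Term 1 contributes -1 + 1 · 1 = 0
  Term 2 contributes 6 + 2 · 1 = 8
  Term 3 contributes 1 + 3 · 1 = 4
  Term 4 contributes -2 + 4 · 1 = 2
p(1) = ⊕ of these = min[1, 0, 8, 4, 2] = 0.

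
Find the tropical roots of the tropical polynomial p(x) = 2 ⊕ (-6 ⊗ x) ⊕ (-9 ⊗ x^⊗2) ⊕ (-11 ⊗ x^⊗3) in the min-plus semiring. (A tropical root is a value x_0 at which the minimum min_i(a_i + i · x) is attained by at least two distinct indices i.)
Roots: {2, 3, 8}

Each tropical root is a break point of the lower envelope of the lines y = a_i + i · x (there are 4 lines, with slopes 0, 1, ..., 3). Only the lines that attain the minimum somewhere contribute to roots; other lines are dominated. Here the surviving (envelope) indices are i = 3, i = 2, i = 1, i = 0.
Intersections between consecutive envelope lines give the roots: for adjacent envelope indices i < j the intersection is x = (a_i − a_j) / (j − i). Reading off the sorted break points: {2, 3, 8}.
Verification: at each break x_0, at least two indices attain the minimum of min_i(a_i + i · x_0).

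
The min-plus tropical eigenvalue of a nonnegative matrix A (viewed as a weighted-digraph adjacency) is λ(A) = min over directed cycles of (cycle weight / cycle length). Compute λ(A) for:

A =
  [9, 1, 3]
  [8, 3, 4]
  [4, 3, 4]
λ(A) = 3

Enumerate directed cycles and compute their means (weight / length). Sample:
  cycle 0 → 0: weight = 9, length = 1, mean = 9/1 ≈ 9.000
  cycle 1 → 1: weight = 3, length = 1, mean = 3/1 ≈ 3.000
  cycle 2 → 2: weight = 4, length = 1, mean = 4/1 ≈ 4.000
  cycle 0 → 1 → 0: weight = 9, length = 2, mean = 9/2 ≈ 4.500
  cycle 0 → 2 → 0: weight = 7, length = 2, mean = 7/2 ≈ 3.500
  cycle 1 → 0 → 1: weight = 9, length = 2, mean = 9/2 ≈ 4.500
Minimum mean = 3.000, attained e.g. along the cycle 1 → 1 with weight 3 and length 1. So λ(A) = 3/1 = 3.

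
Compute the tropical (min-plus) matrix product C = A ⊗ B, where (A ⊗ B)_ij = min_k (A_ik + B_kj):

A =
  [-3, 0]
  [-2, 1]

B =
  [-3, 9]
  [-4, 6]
A ⊗ B =
  [-6, 6]
  [-5, 7]

Apply the min-plus product entry-by-entry:
  C[0][0] = min over k of (A[0][0] + B[0][0] = -3 + -3 = -6, A[0][1] + B[1][0] = 0 + -4 = -4) = -6 (attained at k = 0)
  C[0][1] = min over k of (A[0][0] + B[0][1] = -3 + 9 = 6, A[0][1] + B[1][1] = 0 + 6 = 6) = 6 (attained at k = 0)
  C[1][0] = min over k of (A[1][0] + B[0][0] = -2 + -3 = -5, A[1][1] + B[1][0] = 1 + -4 = -3) = -5 (attained at k = 0)
  C[1][1] = min over k of (A[1][0] + B[0][1] = -2 + 9 = 7, A[1][1] + B[1][1] = 1 + 6 = 7) = 7 (attained at k = 0)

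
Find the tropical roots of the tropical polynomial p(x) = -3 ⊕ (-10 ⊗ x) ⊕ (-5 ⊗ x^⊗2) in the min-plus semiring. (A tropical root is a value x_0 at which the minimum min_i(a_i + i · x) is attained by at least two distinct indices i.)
Roots: {-5, 7}

Each tropical root is a break point of the lower envelope of the lines y = a_i + i · x (there are 3 lines, with slopes 0, 1, ..., 2). Only the lines that attain the minimum somewhere contribute to roots; other lines are dominated. Here the surviving (envelope) indices are i = 2, i = 1, i = 0.
Intersections between consecutive envelope lines give the roots: for adjacent envelope indices i < j the intersection is x = (a_i − a_j) / (j − i). Reading off the sorted break points: {-5, 7}.
Verification: at each break x_0, at least two indices attain the minimum of min_i(a_i + i · x_0).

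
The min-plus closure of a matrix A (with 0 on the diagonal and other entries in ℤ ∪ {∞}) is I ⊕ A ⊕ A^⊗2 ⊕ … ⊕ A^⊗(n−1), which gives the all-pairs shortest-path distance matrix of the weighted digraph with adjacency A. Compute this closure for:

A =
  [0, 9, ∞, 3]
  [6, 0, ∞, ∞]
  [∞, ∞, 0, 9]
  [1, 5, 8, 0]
Closure =
  [0, 8, 11, 3]
  [6, 0, 17, 9]
  [10, 14, 0, 9]
  [1, 5, 8, 0]

This is the Floyd-Warshall all-pairs shortest-path computation. For each intermediate vertex k = 0, 1, …, 3, update dist[i][j] ← min(dist[i][j], dist[i][k] + dist[k][j]). The final matrix gives, for each (i, j), the minimum total weight of any directed path from i to j (possibly empty when i = j).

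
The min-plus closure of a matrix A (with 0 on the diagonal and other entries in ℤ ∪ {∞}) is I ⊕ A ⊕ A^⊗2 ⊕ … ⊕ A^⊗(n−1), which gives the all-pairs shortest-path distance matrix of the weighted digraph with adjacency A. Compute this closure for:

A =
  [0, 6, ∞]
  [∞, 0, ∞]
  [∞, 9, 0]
Closure =
  [0, 6, ∞]
  [∞, 0, ∞]
  [∞, 9, 0]

This is the Floyd-Warshall all-pairs shortest-path computation. For each intermediate vertex k = 0, 1, …, 2, update dist[i][j] ← min(dist[i][j], dist[i][k] + dist[k][j]). The final matrix gives, for each (i, j), the minimum total weight of any directed path from i to j (possibly empty when i = j).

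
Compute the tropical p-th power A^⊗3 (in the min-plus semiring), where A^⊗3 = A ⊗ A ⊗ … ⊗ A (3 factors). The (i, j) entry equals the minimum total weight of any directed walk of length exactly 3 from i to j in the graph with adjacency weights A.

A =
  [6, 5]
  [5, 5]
A^⊗3 =
  [15, 15]
  [15, 15]

Each entry (A^⊗3)_ij equals the minimum over all length-3 walks i = v_0 → v_1 → … → v_3 = j of Σ_t A[v_t][v_{t+1}]. For example, for (i, j) = (0, 1) we minimise over 4 possible intermediate vertex sequences; the minimum is 15, attained along the walk 0 → 1 → 0 → 1.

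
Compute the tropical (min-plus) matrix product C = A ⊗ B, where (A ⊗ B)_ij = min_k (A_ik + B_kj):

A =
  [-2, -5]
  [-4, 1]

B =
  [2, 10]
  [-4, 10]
A ⊗ B =
  [-9, 5]
  [-3, 6]

Apply the min-plus product entry-by-entry:
  C[0][0] = min over k of (A[0][0] + B[0][0] = -2 + 2 = 0, A[0][1] + B[1][0] = -5 + -4 = -9) = -9 (attained at k = 1)
  C[0][1] = min over k of (A[0][0] + B[0][1] = -2 + 10 = 8, A[0][1] + B[1][1] = -5 + 10 = 5) = 5 (attained at k = 1)
  C[1][0] = min over k of (A[1][0] + B[0][0] = -4 + 2 = -2, A[1][1] + B[1][0] = 1 + -4 = -3) = -3 (attained at k = 1)
  C[1][1] = min over k of (A[1][0] + B[0][1] = -4 + 10 = 6, A[1][1] + B[1][1] = 1 + 10 = 11) = 6 (attained at k = 0)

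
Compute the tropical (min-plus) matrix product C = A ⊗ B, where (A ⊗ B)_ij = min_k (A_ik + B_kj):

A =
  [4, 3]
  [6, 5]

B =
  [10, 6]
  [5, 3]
A ⊗ B =
  [8, 6]
  [10, 8]

Apply the min-plus product entry-by-entry:
  C[0][0] = min over k of (A[0][0] + B[0][0] = 4 + 10 = 14, A[0][1] + B[1][0] = 3 + 5 = 8) = 8 (attained at k = 1)
  C[0][1] = min over k of (A[0][0] + B[0][1] = 4 + 6 = 10, A[0][1] + B[1][1] = 3 + 3 = 6) = 6 (attained at k = 1)
  C[1][0] = min over k of (A[1][0] + B[0][0] = 6 + 10 = 16, A[1][1] + B[1][0] = 5 + 5 = 10) = 10 (attained at k = 1)
  C[1][1] = min over k of (A[1][0] + B[0][1] = 6 + 6 = 12, A[1][1] + B[1][1] = 5 + 3 = 8) = 8 (attained at k = 1)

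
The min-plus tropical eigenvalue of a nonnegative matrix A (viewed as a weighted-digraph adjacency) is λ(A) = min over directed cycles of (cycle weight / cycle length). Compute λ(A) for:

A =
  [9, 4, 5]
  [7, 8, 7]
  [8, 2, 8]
λ(A) = 9/2

Enumerate directed cycles and compute their means (weight / length). Sample:
  cycle 0 → 0: weight = 9, length = 1, mean = 9/1 ≈ 9.000
  cycle 1 → 1: weight = 8, length = 1, mean = 8/1 ≈ 8.000
  cycle 2 → 2: weight = 8, length = 1, mean = 8/1 ≈ 8.000
  cycle 0 → 1 → 0: weight = 11, length = 2, mean = 11/2 ≈ 5.500
  cycle 0 → 2 → 0: weight = 13, length = 2, mean = 13/2 ≈ 6.500
  cycle 1 → 0 → 1: weight = 11, length = 2, mean = 11/2 ≈ 5.500
Minimum mean = 4.500, attained e.g. along the cycle 1 → 2 → 1 with weight 9 and length 2. So λ(A) = 9/2 = 9/2.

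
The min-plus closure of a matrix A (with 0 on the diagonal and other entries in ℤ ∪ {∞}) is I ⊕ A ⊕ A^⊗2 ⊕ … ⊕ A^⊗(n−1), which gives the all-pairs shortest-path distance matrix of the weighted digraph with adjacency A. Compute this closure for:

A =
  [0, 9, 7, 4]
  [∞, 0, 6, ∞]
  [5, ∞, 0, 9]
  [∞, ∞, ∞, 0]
Closure =
  [0, 9, 7, 4]
  [11, 0, 6, 15]
  [5, 14, 0, 9]
  [∞, ∞, ∞, 0]

This is the Floyd-Warshall all-pairs shortest-path computation. For each intermediate vertex k = 0, 1, …, 3, update dist[i][j] ← min(dist[i][j], dist[i][k] + dist[k][j]). The final matrix gives, for each (i, j), the minimum total weight of any directed path from i to j (possibly empty when i = j).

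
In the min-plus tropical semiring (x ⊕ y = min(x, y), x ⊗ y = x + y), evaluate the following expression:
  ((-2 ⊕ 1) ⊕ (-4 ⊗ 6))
((-2 ⊕ 1) ⊕ (-4 ⊗ 6)) = -2

Expand innermost to outermost. Recall ⊕ takes the minimum of its arguments and ⊗ takes their sum. Working out the expression ((-2 ⊕ 1) ⊕ (-4 ⊗ 6)) gives -2.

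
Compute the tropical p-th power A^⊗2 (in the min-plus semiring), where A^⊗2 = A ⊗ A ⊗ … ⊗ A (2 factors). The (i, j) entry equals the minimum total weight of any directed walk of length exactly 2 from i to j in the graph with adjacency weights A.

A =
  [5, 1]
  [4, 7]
A^⊗2 =
  [5, 6]
  [9, 5]

Each entry (A^⊗2)_ij equals the minimum over all length-2 walks i = v_0 → v_1 → … → v_2 = j of Σ_t A[v_t][v_{t+1}]. For example, for (i, j) = (0, 1) we minimise over 2 possible intermediate vertex sequences; the minimum is 6, attained along the walk 0 → 0 → 1.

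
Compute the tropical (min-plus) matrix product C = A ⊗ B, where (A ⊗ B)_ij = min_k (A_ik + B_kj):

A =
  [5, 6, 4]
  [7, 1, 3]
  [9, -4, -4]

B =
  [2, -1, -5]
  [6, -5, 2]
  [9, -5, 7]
A ⊗ B =
  [7, -1, 0]
  [7, -4, 2]
  [2, -9, -2]

Apply the min-plus product entry-by-entry:
  C[0][0] = min over k of (A[0][0] + B[0][0] = 5 + 2 = 7, A[0][1] + B[1][0] = 6 + 6 = 12, A[0][2] + B[2][0] = 4 + 9 = 13) = 7 (attained at k = 0)
  C[0][1] = min over k of (A[0][0] + B[0][1] = 5 + -1 = 4, A[0][1] + B[1][1] = 6 + -5 = 1, A[0][2] + B[2][1] = 4 + -5 = -1) = -1 (attained at k = 2)
  C[0][2] = min over k of (A[0][0] + B[0][2] = 5 + -5 = 0, A[0][1] + B[1][2] = 6 + 2 = 8, A[0][2] + B[2][2] = 4 + 7 = 11) = 0 (attained at k = 0)
  C[1][0] = min over k of (A[1][0] + B[0][0] = 7 + 2 = 9, A[1][1] + B[1][0] = 1 + 6 = 7, A[1][2] + B[2][0] = 3 + 9 = 12) = 7 (attained at k = 1)
  C[1][1] = min over k of (A[1][0] + B[0][1] = 7 + -1 = 6, A[1][1] + B[1][1] = 1 + -5 = -4, A[1][2] + B[2][1] = 3 + -5 = -2) = -4 (attained at k = 1)
  C[1][2] = min over k of (A[1][0] + B[0][2] = 7 + -5 = 2, A[1][1] + B[1][2] = 1 + 2 = 3, A[1][2] + B[2][2] = 3 + 7 = 10) = 2 (attained at k = 0)
  C[2][0] = min over k of (A[2][0] + B[0][0] = 9 + 2 = 11, A[2][1] + B[1][0] = -4 + 6 = 2, A[2][2] + B[2][0] = -4 + 9 = 5) = 2 (attained at k = 1)
  C[2][1] = min over k of (A[2][0] + B[0][1] = 9 + -1 = 8, A[2][1] + B[1][1] = -4 + -5 = -9, A[2][2] + B[2][1] = -4 + -5 = -9) = -9 (attained at k = 1)
  C[2][2] = min over k of (A[2][0] + B[0][2] = 9 + -5 = 4, A[2][1] + B[1][2] = -4 + 2 = -2, A[2][2] + B[2][2] = -4 + 7 = 3) = -2 (attained at k = 1)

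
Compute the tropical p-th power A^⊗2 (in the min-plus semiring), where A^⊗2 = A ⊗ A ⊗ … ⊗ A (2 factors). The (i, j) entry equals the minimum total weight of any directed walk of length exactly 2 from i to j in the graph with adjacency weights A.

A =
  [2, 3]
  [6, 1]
A^⊗2 =
  [4, 4]
  [7, 2]

Each entry (A^⊗2)_ij equals the minimum over all length-2 walks i = v_0 → v_1 → … → v_2 = j of Σ_t A[v_t][v_{t+1}]. For example, for (i, j) = (0, 1) we minimise over 2 possible intermediate vertex sequences; the minimum is 4, attained along the walk 0 → 1 → 1.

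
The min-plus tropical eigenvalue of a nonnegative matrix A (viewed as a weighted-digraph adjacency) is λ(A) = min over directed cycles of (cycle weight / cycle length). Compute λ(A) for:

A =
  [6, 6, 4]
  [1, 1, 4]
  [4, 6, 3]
λ(A) = 1

Enumerate directed cycles and compute their means (weight / length). Sample:
  cycle 0 → 0: weight = 6, length = 1, mean = 6/1 ≈ 6.000
  cycle 1 → 1: weight = 1, length = 1, mean = 1/1 ≈ 1.000
  cycle 2 → 2: weight = 3, length = 1, mean = 3/1 ≈ 3.000
  cycle 0 → 1 → 0: weight = 7, length = 2, mean = 7/2 ≈ 3.500
  cycle 0 → 2 → 0: weight = 8, length = 2, mean = 8/2 ≈ 4.000
  cycle 1 → 0 → 1: weight = 7, length = 2, mean = 7/2 ≈ 3.500
Minimum mean = 1.000, attained e.g. along the cycle 1 → 1 with weight 1 and length 1. So λ(A) = 1/1 = 1.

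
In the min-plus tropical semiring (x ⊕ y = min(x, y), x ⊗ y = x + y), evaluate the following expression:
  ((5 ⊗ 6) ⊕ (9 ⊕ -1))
((5 ⊗ 6) ⊕ (9 ⊕ -1)) = -1

Expand innermost to outermost. Recall ⊕ takes the minimum of its arguments and ⊗ takes their sum. Working out the expression ((5 ⊗ 6) ⊕ (9 ⊕ -1)) gives -1.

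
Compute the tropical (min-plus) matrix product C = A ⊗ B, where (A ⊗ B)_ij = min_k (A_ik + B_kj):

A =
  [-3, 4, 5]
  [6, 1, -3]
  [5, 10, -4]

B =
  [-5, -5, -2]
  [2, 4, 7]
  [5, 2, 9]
A ⊗ B =
  [-8, -8, -5]
  [1, -1, 4]
  [0, -2, 3]

Apply the min-plus product entry-by-entry:
  C[0][0] = min over k of (A[0][0] + B[0][0] = -3 + -5 = -8, A[0][1] + B[1][0] = 4 + 2 = 6, A[0][2] + B[2][0] = 5 + 5 = 10) = -8 (attained at k = 0)
  C[0][1] = min over k of (A[0][0] + B[0][1] = -3 + -5 = -8, A[0][1] + B[1][1] = 4 + 4 = 8, A[0][2] + B[2][1] = 5 + 2 = 7) = -8 (attained at k = 0)
  C[0][2] = min over k of (A[0][0] + B[0][2] = -3 + -2 = -5, A[0][1] + B[1][2] = 4 + 7 = 11, A[0][2] + B[2][2] = 5 + 9 = 14) = -5 (attained at k = 0)
  C[1][0] = min over k of (A[1][0] + B[0][0] = 6 + -5 = 1, A[1][1] + B[1][0] = 1 + 2 = 3, A[1][2] + B[2][0] = -3 + 5 = 2) = 1 (attained at k = 0)
  C[1][1] = min over k of (A[1][0] + B[0][1] = 6 + -5 = 1, A[1][1] + B[1][1] = 1 + 4 = 5, A[1][2] + B[2][1] = -3 + 2 = -1) = -1 (attained at k = 2)
  C[1][2] = min over k of (A[1][0] + B[0][2] = 6 + -2 = 4, A[1][1] + B[1][2] = 1 + 7 = 8, A[1][2] + B[2][2] = -3 + 9 = 6) = 4 (attained at k = 0)
  C[2][0] = min over k of (A[2][0] + B[0][0] = 5 + -5 = 0, A[2][1] + B[1][0] = 10 + 2 = 12, A[2][2] + B[2][0] = -4 + 5 = 1) = 0 (attained at k = 0)
  C[2][1] = min over k of (A[2][0] + B[0][1] = 5 + -5 = 0, A[2][1] + B[1][1] = 10 + 4 = 14, A[2][2] + B[2][1] = -4 + 2 = -2) = -2 (attained at k = 2)
  C[2][2] = min over k of (A[2][0] + B[0][2] = 5 + -2 = 3, A[2][1] + B[1][2] = 10 + 7 = 17, A[2][2] + B[2][2] = -4 + 9 = 5) = 3 (attained at k = 0)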